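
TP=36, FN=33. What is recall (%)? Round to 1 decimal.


Recall = TP / (TP + FN) * 100
= 36 / (36 + 33)
= 36 / 69
= 0.5217
= 52.2%

52.2


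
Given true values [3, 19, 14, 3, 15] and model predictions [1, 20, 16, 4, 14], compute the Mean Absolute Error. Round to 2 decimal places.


Absolute errors: [2, 1, 2, 1, 1]
Sum of absolute errors = 7
MAE = 7 / 5 = 1.40

1.40


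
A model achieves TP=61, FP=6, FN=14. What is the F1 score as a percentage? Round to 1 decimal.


Precision = TP / (TP + FP) = 61 / 67 = 0.9104
Recall = TP / (TP + FN) = 61 / 75 = 0.8133
F1 = 2 * P * R / (P + R)
= 2 * 0.9104 * 0.8133 / (0.9104 + 0.8133)
= 1.481 / 1.7238
= 0.8592
As percentage: 85.9%

85.9


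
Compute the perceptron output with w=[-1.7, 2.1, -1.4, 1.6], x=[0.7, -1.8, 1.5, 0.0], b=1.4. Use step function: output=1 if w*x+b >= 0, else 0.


z = w . x + b
= -1.7*0.7 + 2.1*-1.8 + -1.4*1.5 + 1.6*0.0 + 1.4
= -1.19 + -3.78 + -2.1 + 0.0 + 1.4
= -7.07 + 1.4
= -5.67
Since z = -5.67 < 0, output = 0

0


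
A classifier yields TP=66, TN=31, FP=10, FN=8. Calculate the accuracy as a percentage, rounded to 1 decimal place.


Accuracy = (TP + TN) / (TP + TN + FP + FN) * 100
= (66 + 31) / (66 + 31 + 10 + 8)
= 97 / 115
= 0.8435
= 84.3%

84.3


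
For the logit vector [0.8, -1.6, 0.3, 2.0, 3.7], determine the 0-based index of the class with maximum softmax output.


Softmax is a monotonic transformation, so it preserves the argmax.
We need to find the index of the maximum logit.
Index 0: 0.8
Index 1: -1.6
Index 2: 0.3
Index 3: 2.0
Index 4: 3.7
Maximum logit = 3.7 at index 4

4


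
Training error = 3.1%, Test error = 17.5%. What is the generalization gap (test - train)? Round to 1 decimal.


Generalization gap = test_error - train_error
= 17.5 - 3.1
= 14.4%
A large gap suggests overfitting.

14.4


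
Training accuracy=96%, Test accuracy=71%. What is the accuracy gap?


Gap = train_accuracy - test_accuracy
= 96 - 71
= 25%
This large gap strongly indicates overfitting.

25


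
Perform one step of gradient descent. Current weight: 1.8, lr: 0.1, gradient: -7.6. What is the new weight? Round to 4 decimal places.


w_new = w_old - lr * gradient
= 1.8 - 0.1 * -7.6
= 1.8 - (-0.76)
= 2.5600

2.5600


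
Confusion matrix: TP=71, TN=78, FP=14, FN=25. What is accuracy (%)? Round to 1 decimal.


Accuracy = (TP + TN) / (TP + TN + FP + FN) * 100
= (71 + 78) / (71 + 78 + 14 + 25)
= 149 / 188
= 0.7926
= 79.3%

79.3


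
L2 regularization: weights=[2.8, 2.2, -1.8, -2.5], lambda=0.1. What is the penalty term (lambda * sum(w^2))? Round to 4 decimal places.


Squaring each weight:
2.8^2 = 7.84
2.2^2 = 4.84
(-1.8)^2 = 3.24
(-2.5)^2 = 6.25
Sum of squares = 22.17
Penalty = 0.1 * 22.17 = 2.2170

2.2170


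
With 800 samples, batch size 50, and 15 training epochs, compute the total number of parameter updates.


Iterations per epoch = 800 / 50 = 16
Total updates = iterations_per_epoch * epochs
= 16 * 15
= 240

240


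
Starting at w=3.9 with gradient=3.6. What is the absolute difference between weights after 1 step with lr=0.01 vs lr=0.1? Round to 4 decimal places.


With lr=0.01: w_new = 3.9 - 0.01 * 3.6 = 3.864
With lr=0.1: w_new = 3.9 - 0.1 * 3.6 = 3.54
Absolute difference = |3.864 - 3.54|
= 0.3240

0.3240


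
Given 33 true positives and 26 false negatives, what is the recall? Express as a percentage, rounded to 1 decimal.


Recall = TP / (TP + FN) * 100
= 33 / (33 + 26)
= 33 / 59
= 0.5593
= 55.9%

55.9


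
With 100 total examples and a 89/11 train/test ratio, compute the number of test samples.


Train samples = 100 * 89% = 89
Test samples = 100 - 89
= 11

11


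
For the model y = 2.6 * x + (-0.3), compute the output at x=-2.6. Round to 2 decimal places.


y = 2.6 * -2.6 + (-0.3)
= -6.76 + (-0.3)
= -7.06

-7.06


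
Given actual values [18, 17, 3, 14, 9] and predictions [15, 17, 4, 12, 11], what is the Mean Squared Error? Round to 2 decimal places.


Differences: [3, 0, -1, 2, -2]
Squared errors: [9, 0, 1, 4, 4]
Sum of squared errors = 18
MSE = 18 / 5 = 3.60

3.60


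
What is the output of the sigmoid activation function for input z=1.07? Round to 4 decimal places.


sigmoid(z) = 1 / (1 + exp(-z))
exp(-(1.07)) = exp(-1.07) = 0.343
1 + 0.343 = 1.343
1 / 1.343 = 0.7446

0.7446


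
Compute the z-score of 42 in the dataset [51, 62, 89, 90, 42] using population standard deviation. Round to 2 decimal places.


Mean = (51 + 62 + 89 + 90 + 42) / 5 = 66.8
Variance = sum((x_i - mean)^2) / n = 383.76
Std = sqrt(383.76) = 19.5898
Z = (x - mean) / std
= (42 - 66.8) / 19.5898
= -24.8 / 19.5898
= -1.27

-1.27


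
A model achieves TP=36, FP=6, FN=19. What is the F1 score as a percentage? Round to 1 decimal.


Precision = TP / (TP + FP) = 36 / 42 = 0.8571
Recall = TP / (TP + FN) = 36 / 55 = 0.6545
F1 = 2 * P * R / (P + R)
= 2 * 0.8571 * 0.6545 / (0.8571 + 0.6545)
= 1.1221 / 1.5117
= 0.7423
As percentage: 74.2%

74.2


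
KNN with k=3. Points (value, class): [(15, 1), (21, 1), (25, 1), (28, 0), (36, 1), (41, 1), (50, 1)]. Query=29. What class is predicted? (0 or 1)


Distances from query 29:
Point 28 (class 0): distance = 1
Point 25 (class 1): distance = 4
Point 36 (class 1): distance = 7
K=3 nearest neighbors: classes = [0, 1, 1]
Votes for class 1: 2 / 3
Majority vote => class 1

1


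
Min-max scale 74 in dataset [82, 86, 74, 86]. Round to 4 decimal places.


Min = 74, Max = 86
Range = 86 - 74 = 12
Scaled = (x - min) / (max - min)
= (74 - 74) / 12
= 0 / 12
= 0.0000

0.0000


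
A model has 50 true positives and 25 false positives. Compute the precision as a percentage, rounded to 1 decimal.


Precision = TP / (TP + FP) * 100
= 50 / (50 + 25)
= 50 / 75
= 0.6667
= 66.7%

66.7


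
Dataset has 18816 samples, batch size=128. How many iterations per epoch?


Iterations per epoch = dataset_size / batch_size
= 18816 / 128
= 147

147


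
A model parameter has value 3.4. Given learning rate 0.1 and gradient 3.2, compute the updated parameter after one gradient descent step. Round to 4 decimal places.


w_new = w_old - lr * gradient
= 3.4 - 0.1 * 3.2
= 3.4 - (0.32)
= 3.0800

3.0800


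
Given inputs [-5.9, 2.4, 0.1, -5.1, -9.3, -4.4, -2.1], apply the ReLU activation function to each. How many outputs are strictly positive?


ReLU(x) = max(0, x) for each element:
ReLU(-5.9) = 0
ReLU(2.4) = 2.4
ReLU(0.1) = 0.1
ReLU(-5.1) = 0
ReLU(-9.3) = 0
ReLU(-4.4) = 0
ReLU(-2.1) = 0
Active neurons (>0): 2

2


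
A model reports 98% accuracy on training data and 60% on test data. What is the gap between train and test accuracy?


Gap = train_accuracy - test_accuracy
= 98 - 60
= 38%
This large gap strongly indicates overfitting.

38


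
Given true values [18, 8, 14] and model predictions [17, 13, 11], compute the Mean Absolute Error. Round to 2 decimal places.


Absolute errors: [1, 5, 3]
Sum of absolute errors = 9
MAE = 9 / 3 = 3.00

3.00


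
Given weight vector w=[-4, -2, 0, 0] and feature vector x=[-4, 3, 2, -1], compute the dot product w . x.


Element-wise products:
-4 * -4 = 16
-2 * 3 = -6
0 * 2 = 0
0 * -1 = 0
Sum = 16 + -6 + 0 + 0
= 10

10


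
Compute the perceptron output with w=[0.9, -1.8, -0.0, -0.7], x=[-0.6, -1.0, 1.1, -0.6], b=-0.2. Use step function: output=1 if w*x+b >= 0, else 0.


z = w . x + b
= 0.9*-0.6 + -1.8*-1.0 + -0.0*1.1 + -0.7*-0.6 + -0.2
= -0.54 + 1.8 + -0.0 + 0.42 + -0.2
= 1.68 + -0.2
= 1.48
Since z = 1.48 >= 0, output = 1

1


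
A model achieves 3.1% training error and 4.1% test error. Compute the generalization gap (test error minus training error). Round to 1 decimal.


Generalization gap = test_error - train_error
= 4.1 - 3.1
= 1.0%
A small gap suggests good generalization.

1.0


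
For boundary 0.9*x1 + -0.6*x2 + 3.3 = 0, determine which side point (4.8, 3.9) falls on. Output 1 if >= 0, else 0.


Compute 0.9 * 4.8 + -0.6 * 3.9 + 3.3
= 4.32 + -2.34 + 3.3
= 5.28
Since 5.28 >= 0, the point is on the positive side.

1


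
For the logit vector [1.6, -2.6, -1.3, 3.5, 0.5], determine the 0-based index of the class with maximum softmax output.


Softmax is a monotonic transformation, so it preserves the argmax.
We need to find the index of the maximum logit.
Index 0: 1.6
Index 1: -2.6
Index 2: -1.3
Index 3: 3.5
Index 4: 0.5
Maximum logit = 3.5 at index 3

3


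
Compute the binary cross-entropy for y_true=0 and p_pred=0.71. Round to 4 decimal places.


For y=0: Loss = -log(1-p)
= -log(1 - 0.71)
= -log(0.29)
= -(-1.2379)
= 1.2379

1.2379


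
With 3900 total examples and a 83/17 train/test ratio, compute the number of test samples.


Train samples = 3900 * 83% = 3237
Test samples = 3900 - 3237
= 663

663


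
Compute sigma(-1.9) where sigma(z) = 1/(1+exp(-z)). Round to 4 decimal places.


sigmoid(z) = 1 / (1 + exp(-z))
exp(-(-1.9)) = exp(1.9) = 6.6859
1 + 6.6859 = 7.6859
1 / 7.6859 = 0.1301

0.1301


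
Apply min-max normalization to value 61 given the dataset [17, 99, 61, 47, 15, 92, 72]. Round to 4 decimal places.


Min = 15, Max = 99
Range = 99 - 15 = 84
Scaled = (x - min) / (max - min)
= (61 - 15) / 84
= 46 / 84
= 0.5476

0.5476


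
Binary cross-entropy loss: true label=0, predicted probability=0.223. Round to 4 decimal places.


For y=0: Loss = -log(1-p)
= -log(1 - 0.223)
= -log(0.777)
= -(-0.2523)
= 0.2523

0.2523


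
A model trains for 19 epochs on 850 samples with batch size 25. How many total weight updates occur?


Iterations per epoch = 850 / 25 = 34
Total updates = iterations_per_epoch * epochs
= 34 * 19
= 646

646


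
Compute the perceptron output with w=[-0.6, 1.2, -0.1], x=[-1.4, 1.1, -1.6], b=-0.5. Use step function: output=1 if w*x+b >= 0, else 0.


z = w . x + b
= -0.6*-1.4 + 1.2*1.1 + -0.1*-1.6 + -0.5
= 0.84 + 1.32 + 0.16 + -0.5
= 2.32 + -0.5
= 1.82
Since z = 1.82 >= 0, output = 1

1


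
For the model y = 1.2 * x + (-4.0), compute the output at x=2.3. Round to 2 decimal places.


y = 1.2 * 2.3 + (-4.0)
= 2.76 + (-4.0)
= -1.24

-1.24


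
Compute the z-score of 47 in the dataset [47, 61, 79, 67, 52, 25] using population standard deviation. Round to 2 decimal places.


Mean = (47 + 61 + 79 + 67 + 52 + 25) / 6 = 55.1667
Variance = sum((x_i - mean)^2) / n = 288.1389
Std = sqrt(288.1389) = 16.9747
Z = (x - mean) / std
= (47 - 55.1667) / 16.9747
= -8.1667 / 16.9747
= -0.48

-0.48


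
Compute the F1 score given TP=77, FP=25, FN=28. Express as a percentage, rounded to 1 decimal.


Precision = TP / (TP + FP) = 77 / 102 = 0.7549
Recall = TP / (TP + FN) = 77 / 105 = 0.7333
F1 = 2 * P * R / (P + R)
= 2 * 0.7549 * 0.7333 / (0.7549 + 0.7333)
= 1.1072 / 1.4882
= 0.744
As percentage: 74.4%

74.4


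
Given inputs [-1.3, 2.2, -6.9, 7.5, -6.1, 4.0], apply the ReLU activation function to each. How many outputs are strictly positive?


ReLU(x) = max(0, x) for each element:
ReLU(-1.3) = 0
ReLU(2.2) = 2.2
ReLU(-6.9) = 0
ReLU(7.5) = 7.5
ReLU(-6.1) = 0
ReLU(4.0) = 4.0
Active neurons (>0): 3

3


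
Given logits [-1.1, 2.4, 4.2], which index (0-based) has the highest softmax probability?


Softmax is a monotonic transformation, so it preserves the argmax.
We need to find the index of the maximum logit.
Index 0: -1.1
Index 1: 2.4
Index 2: 4.2
Maximum logit = 4.2 at index 2

2


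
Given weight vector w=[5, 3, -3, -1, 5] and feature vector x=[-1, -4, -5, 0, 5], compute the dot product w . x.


Element-wise products:
5 * -1 = -5
3 * -4 = -12
-3 * -5 = 15
-1 * 0 = 0
5 * 5 = 25
Sum = -5 + -12 + 15 + 0 + 25
= 23

23


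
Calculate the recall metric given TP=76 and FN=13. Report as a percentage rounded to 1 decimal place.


Recall = TP / (TP + FN) * 100
= 76 / (76 + 13)
= 76 / 89
= 0.8539
= 85.4%

85.4


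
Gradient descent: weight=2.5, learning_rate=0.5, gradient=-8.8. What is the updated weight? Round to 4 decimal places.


w_new = w_old - lr * gradient
= 2.5 - 0.5 * -8.8
= 2.5 - (-4.4)
= 6.9000

6.9000


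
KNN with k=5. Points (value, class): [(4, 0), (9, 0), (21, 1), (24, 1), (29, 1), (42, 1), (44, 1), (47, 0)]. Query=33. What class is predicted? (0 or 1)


Distances from query 33:
Point 29 (class 1): distance = 4
Point 24 (class 1): distance = 9
Point 42 (class 1): distance = 9
Point 44 (class 1): distance = 11
Point 21 (class 1): distance = 12
K=5 nearest neighbors: classes = [1, 1, 1, 1, 1]
Votes for class 1: 5 / 5
Majority vote => class 1

1


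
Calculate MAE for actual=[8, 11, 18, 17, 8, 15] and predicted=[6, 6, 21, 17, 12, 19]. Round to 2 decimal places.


Absolute errors: [2, 5, 3, 0, 4, 4]
Sum of absolute errors = 18
MAE = 18 / 6 = 3.00

3.00


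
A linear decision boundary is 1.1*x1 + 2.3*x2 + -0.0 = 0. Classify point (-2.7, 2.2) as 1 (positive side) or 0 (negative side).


Compute 1.1 * -2.7 + 2.3 * 2.2 + -0.0
= -2.97 + 5.06 + -0.0
= 2.09
Since 2.09 >= 0, the point is on the positive side.

1


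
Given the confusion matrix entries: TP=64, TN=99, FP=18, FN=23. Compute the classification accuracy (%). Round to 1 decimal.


Accuracy = (TP + TN) / (TP + TN + FP + FN) * 100
= (64 + 99) / (64 + 99 + 18 + 23)
= 163 / 204
= 0.799
= 79.9%

79.9


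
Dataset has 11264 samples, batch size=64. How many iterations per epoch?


Iterations per epoch = dataset_size / batch_size
= 11264 / 64
= 176

176


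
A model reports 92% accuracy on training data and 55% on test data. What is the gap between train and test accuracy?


Gap = train_accuracy - test_accuracy
= 92 - 55
= 37%
This large gap strongly indicates overfitting.

37


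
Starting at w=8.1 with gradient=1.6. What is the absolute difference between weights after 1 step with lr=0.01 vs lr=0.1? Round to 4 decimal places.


With lr=0.01: w_new = 8.1 - 0.01 * 1.6 = 8.084
With lr=0.1: w_new = 8.1 - 0.1 * 1.6 = 7.94
Absolute difference = |8.084 - 7.94|
= 0.1440

0.1440


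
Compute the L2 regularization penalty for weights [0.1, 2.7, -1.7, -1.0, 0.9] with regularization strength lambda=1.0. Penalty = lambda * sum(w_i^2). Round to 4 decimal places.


Squaring each weight:
0.1^2 = 0.01
2.7^2 = 7.29
(-1.7)^2 = 2.89
(-1.0)^2 = 1.0
0.9^2 = 0.81
Sum of squares = 12.0
Penalty = 1.0 * 12.0 = 12.0000

12.0000


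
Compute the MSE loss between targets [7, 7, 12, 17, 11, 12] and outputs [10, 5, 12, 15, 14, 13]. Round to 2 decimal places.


Differences: [-3, 2, 0, 2, -3, -1]
Squared errors: [9, 4, 0, 4, 9, 1]
Sum of squared errors = 27
MSE = 27 / 6 = 4.50

4.50


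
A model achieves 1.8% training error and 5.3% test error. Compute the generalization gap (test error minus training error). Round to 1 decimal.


Generalization gap = test_error - train_error
= 5.3 - 1.8
= 3.5%
A moderate gap.

3.5


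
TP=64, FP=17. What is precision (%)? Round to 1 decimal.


Precision = TP / (TP + FP) * 100
= 64 / (64 + 17)
= 64 / 81
= 0.7901
= 79.0%

79.0


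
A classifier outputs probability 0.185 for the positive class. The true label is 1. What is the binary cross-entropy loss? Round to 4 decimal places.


For y=1: Loss = -log(p)
= -log(0.185)
= -(-1.6874)
= 1.6874

1.6874


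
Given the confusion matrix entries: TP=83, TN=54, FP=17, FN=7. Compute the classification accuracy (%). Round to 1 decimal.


Accuracy = (TP + TN) / (TP + TN + FP + FN) * 100
= (83 + 54) / (83 + 54 + 17 + 7)
= 137 / 161
= 0.8509
= 85.1%

85.1


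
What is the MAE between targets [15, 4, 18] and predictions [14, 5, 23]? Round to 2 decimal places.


Absolute errors: [1, 1, 5]
Sum of absolute errors = 7
MAE = 7 / 3 = 2.33

2.33


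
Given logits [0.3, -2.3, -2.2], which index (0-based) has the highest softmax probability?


Softmax is a monotonic transformation, so it preserves the argmax.
We need to find the index of the maximum logit.
Index 0: 0.3
Index 1: -2.3
Index 2: -2.2
Maximum logit = 0.3 at index 0

0


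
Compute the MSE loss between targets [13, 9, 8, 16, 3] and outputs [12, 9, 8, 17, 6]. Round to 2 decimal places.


Differences: [1, 0, 0, -1, -3]
Squared errors: [1, 0, 0, 1, 9]
Sum of squared errors = 11
MSE = 11 / 5 = 2.20

2.20


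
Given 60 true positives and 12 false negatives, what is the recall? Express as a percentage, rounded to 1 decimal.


Recall = TP / (TP + FN) * 100
= 60 / (60 + 12)
= 60 / 72
= 0.8333
= 83.3%

83.3


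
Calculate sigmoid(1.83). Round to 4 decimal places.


sigmoid(z) = 1 / (1 + exp(-z))
exp(-(1.83)) = exp(-1.83) = 0.1604
1 + 0.1604 = 1.1604
1 / 1.1604 = 0.8618

0.8618


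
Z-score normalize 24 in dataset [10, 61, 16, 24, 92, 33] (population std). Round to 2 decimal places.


Mean = (10 + 61 + 16 + 24 + 92 + 33) / 6 = 39.3333
Variance = sum((x_i - mean)^2) / n = 820.5556
Std = sqrt(820.5556) = 28.6453
Z = (x - mean) / std
= (24 - 39.3333) / 28.6453
= -15.3333 / 28.6453
= -0.54

-0.54


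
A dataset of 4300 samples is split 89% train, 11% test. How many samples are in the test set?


Train samples = 4300 * 89% = 3827
Test samples = 4300 - 3827
= 473

473


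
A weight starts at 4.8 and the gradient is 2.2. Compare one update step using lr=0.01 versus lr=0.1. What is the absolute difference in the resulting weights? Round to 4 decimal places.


With lr=0.01: w_new = 4.8 - 0.01 * 2.2 = 4.778
With lr=0.1: w_new = 4.8 - 0.1 * 2.2 = 4.58
Absolute difference = |4.778 - 4.58|
= 0.1980

0.1980


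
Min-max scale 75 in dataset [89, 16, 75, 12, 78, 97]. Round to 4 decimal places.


Min = 12, Max = 97
Range = 97 - 12 = 85
Scaled = (x - min) / (max - min)
= (75 - 12) / 85
= 63 / 85
= 0.7412

0.7412


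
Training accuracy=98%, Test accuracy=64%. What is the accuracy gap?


Gap = train_accuracy - test_accuracy
= 98 - 64
= 34%
This large gap strongly indicates overfitting.

34


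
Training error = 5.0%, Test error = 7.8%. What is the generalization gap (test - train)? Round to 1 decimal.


Generalization gap = test_error - train_error
= 7.8 - 5.0
= 2.8%
A moderate gap.

2.8


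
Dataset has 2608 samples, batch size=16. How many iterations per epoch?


Iterations per epoch = dataset_size / batch_size
= 2608 / 16
= 163

163


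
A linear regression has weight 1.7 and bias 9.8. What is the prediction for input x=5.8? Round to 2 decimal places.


y = 1.7 * 5.8 + (9.8)
= 9.86 + (9.8)
= 19.66

19.66


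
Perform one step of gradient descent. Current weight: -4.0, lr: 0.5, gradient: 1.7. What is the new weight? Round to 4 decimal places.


w_new = w_old - lr * gradient
= -4.0 - 0.5 * 1.7
= -4.0 - (0.85)
= -4.8500

-4.8500


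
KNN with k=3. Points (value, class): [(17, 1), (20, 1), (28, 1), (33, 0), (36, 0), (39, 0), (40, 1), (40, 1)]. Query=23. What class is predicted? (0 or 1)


Distances from query 23:
Point 20 (class 1): distance = 3
Point 28 (class 1): distance = 5
Point 17 (class 1): distance = 6
K=3 nearest neighbors: classes = [1, 1, 1]
Votes for class 1: 3 / 3
Majority vote => class 1

1


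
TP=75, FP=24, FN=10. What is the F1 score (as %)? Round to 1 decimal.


Precision = TP / (TP + FP) = 75 / 99 = 0.7576
Recall = TP / (TP + FN) = 75 / 85 = 0.8824
F1 = 2 * P * R / (P + R)
= 2 * 0.7576 * 0.8824 / (0.7576 + 0.8824)
= 1.3369 / 1.6399
= 0.8152
As percentage: 81.5%

81.5


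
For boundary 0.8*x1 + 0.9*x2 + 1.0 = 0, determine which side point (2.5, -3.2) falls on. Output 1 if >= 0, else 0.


Compute 0.8 * 2.5 + 0.9 * -3.2 + 1.0
= 2.0 + -2.88 + 1.0
= 0.12
Since 0.12 >= 0, the point is on the positive side.

1


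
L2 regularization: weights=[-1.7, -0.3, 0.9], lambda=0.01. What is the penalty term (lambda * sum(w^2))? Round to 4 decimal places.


Squaring each weight:
(-1.7)^2 = 2.89
(-0.3)^2 = 0.09
0.9^2 = 0.81
Sum of squares = 3.79
Penalty = 0.01 * 3.79 = 0.0379

0.0379


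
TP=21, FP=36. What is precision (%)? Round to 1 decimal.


Precision = TP / (TP + FP) * 100
= 21 / (21 + 36)
= 21 / 57
= 0.3684
= 36.8%

36.8


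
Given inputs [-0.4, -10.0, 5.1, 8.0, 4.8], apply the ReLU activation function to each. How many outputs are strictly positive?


ReLU(x) = max(0, x) for each element:
ReLU(-0.4) = 0
ReLU(-10.0) = 0
ReLU(5.1) = 5.1
ReLU(8.0) = 8.0
ReLU(4.8) = 4.8
Active neurons (>0): 3

3


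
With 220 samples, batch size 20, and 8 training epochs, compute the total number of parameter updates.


Iterations per epoch = 220 / 20 = 11
Total updates = iterations_per_epoch * epochs
= 11 * 8
= 88

88


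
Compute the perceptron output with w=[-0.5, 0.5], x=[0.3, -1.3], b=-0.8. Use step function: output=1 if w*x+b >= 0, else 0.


z = w . x + b
= -0.5*0.3 + 0.5*-1.3 + -0.8
= -0.15 + -0.65 + -0.8
= -0.8 + -0.8
= -1.6
Since z = -1.6 < 0, output = 0

0


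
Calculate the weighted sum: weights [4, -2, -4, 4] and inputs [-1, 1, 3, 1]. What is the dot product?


Element-wise products:
4 * -1 = -4
-2 * 1 = -2
-4 * 3 = -12
4 * 1 = 4
Sum = -4 + -2 + -12 + 4
= -14

-14


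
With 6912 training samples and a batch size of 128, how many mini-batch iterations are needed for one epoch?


Iterations per epoch = dataset_size / batch_size
= 6912 / 128
= 54

54


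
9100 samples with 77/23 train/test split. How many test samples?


Train samples = 9100 * 77% = 7007
Test samples = 9100 - 7007
= 2093

2093


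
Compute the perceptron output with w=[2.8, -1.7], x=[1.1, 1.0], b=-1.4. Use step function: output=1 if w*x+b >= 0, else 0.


z = w . x + b
= 2.8*1.1 + -1.7*1.0 + -1.4
= 3.08 + -1.7 + -1.4
= 1.38 + -1.4
= -0.02
Since z = -0.02 < 0, output = 0

0


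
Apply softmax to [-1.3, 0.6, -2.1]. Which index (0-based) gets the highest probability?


Softmax is a monotonic transformation, so it preserves the argmax.
We need to find the index of the maximum logit.
Index 0: -1.3
Index 1: 0.6
Index 2: -2.1
Maximum logit = 0.6 at index 1

1


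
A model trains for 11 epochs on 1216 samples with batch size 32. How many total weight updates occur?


Iterations per epoch = 1216 / 32 = 38
Total updates = iterations_per_epoch * epochs
= 38 * 11
= 418

418


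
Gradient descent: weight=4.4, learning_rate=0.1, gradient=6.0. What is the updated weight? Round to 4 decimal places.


w_new = w_old - lr * gradient
= 4.4 - 0.1 * 6.0
= 4.4 - (0.6)
= 3.8000

3.8000


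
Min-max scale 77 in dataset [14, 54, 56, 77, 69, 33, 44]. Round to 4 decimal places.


Min = 14, Max = 77
Range = 77 - 14 = 63
Scaled = (x - min) / (max - min)
= (77 - 14) / 63
= 63 / 63
= 1.0000

1.0000


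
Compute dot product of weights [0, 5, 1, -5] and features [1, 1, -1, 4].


Element-wise products:
0 * 1 = 0
5 * 1 = 5
1 * -1 = -1
-5 * 4 = -20
Sum = 0 + 5 + -1 + -20
= -16

-16


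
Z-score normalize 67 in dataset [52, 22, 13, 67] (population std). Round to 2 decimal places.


Mean = (52 + 22 + 13 + 67) / 4 = 38.5
Variance = sum((x_i - mean)^2) / n = 479.25
Std = sqrt(479.25) = 21.8918
Z = (x - mean) / std
= (67 - 38.5) / 21.8918
= 28.5 / 21.8918
= 1.30

1.30


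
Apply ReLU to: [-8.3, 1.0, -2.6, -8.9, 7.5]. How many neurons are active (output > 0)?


ReLU(x) = max(0, x) for each element:
ReLU(-8.3) = 0
ReLU(1.0) = 1.0
ReLU(-2.6) = 0
ReLU(-8.9) = 0
ReLU(7.5) = 7.5
Active neurons (>0): 2

2


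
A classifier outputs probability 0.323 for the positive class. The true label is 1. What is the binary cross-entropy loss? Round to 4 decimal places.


For y=1: Loss = -log(p)
= -log(0.323)
= -(-1.1301)
= 1.1301

1.1301


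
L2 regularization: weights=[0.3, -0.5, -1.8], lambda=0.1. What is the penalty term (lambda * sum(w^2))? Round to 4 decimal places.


Squaring each weight:
0.3^2 = 0.09
(-0.5)^2 = 0.25
(-1.8)^2 = 3.24
Sum of squares = 3.58
Penalty = 0.1 * 3.58 = 0.3580

0.3580


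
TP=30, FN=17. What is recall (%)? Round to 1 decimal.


Recall = TP / (TP + FN) * 100
= 30 / (30 + 17)
= 30 / 47
= 0.6383
= 63.8%

63.8


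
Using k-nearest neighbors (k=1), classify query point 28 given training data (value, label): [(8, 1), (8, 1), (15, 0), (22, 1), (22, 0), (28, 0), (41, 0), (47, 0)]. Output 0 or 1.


Distances from query 28:
Point 28 (class 0): distance = 0
K=1 nearest neighbors: classes = [0]
Votes for class 1: 0 / 1
Majority vote => class 0

0


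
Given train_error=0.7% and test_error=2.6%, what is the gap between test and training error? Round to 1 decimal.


Generalization gap = test_error - train_error
= 2.6 - 0.7
= 1.9%
A small gap suggests good generalization.

1.9


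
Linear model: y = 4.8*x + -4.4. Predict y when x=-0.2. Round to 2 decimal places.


y = 4.8 * -0.2 + (-4.4)
= -0.96 + (-4.4)
= -5.36

-5.36


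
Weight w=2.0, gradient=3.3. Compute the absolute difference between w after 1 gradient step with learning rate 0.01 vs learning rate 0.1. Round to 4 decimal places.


With lr=0.01: w_new = 2.0 - 0.01 * 3.3 = 1.967
With lr=0.1: w_new = 2.0 - 0.1 * 3.3 = 1.67
Absolute difference = |1.967 - 1.67|
= 0.2970

0.2970


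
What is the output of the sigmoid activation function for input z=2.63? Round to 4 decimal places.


sigmoid(z) = 1 / (1 + exp(-z))
exp(-(2.63)) = exp(-2.63) = 0.0721
1 + 0.0721 = 1.0721
1 / 1.0721 = 0.9328

0.9328


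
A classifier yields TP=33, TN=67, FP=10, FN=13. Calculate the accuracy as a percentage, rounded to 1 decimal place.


Accuracy = (TP + TN) / (TP + TN + FP + FN) * 100
= (33 + 67) / (33 + 67 + 10 + 13)
= 100 / 123
= 0.813
= 81.3%

81.3


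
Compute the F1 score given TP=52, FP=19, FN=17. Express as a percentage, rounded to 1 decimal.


Precision = TP / (TP + FP) = 52 / 71 = 0.7324
Recall = TP / (TP + FN) = 52 / 69 = 0.7536
F1 = 2 * P * R / (P + R)
= 2 * 0.7324 * 0.7536 / (0.7324 + 0.7536)
= 1.1039 / 1.486
= 0.7429
As percentage: 74.3%

74.3


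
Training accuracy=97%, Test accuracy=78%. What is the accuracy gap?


Gap = train_accuracy - test_accuracy
= 97 - 78
= 19%
This gap suggests the model is overfitting.

19


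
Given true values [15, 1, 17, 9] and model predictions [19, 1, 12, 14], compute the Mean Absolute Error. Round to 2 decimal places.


Absolute errors: [4, 0, 5, 5]
Sum of absolute errors = 14
MAE = 14 / 4 = 3.50

3.50


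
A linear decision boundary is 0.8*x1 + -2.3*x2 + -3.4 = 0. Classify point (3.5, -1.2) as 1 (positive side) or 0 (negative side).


Compute 0.8 * 3.5 + -2.3 * -1.2 + -3.4
= 2.8 + 2.76 + -3.4
= 2.16
Since 2.16 >= 0, the point is on the positive side.

1


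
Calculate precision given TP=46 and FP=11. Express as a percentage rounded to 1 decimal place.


Precision = TP / (TP + FP) * 100
= 46 / (46 + 11)
= 46 / 57
= 0.807
= 80.7%

80.7


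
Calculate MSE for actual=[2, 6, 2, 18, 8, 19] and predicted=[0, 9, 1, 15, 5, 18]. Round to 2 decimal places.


Differences: [2, -3, 1, 3, 3, 1]
Squared errors: [4, 9, 1, 9, 9, 1]
Sum of squared errors = 33
MSE = 33 / 6 = 5.50

5.50


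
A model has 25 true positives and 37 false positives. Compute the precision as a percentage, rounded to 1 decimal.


Precision = TP / (TP + FP) * 100
= 25 / (25 + 37)
= 25 / 62
= 0.4032
= 40.3%

40.3


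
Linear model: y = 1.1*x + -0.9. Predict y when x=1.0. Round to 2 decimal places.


y = 1.1 * 1.0 + (-0.9)
= 1.1 + (-0.9)
= 0.20

0.20


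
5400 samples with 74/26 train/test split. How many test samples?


Train samples = 5400 * 74% = 3996
Test samples = 5400 - 3996
= 1404

1404


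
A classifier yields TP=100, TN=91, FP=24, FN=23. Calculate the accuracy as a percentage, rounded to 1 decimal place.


Accuracy = (TP + TN) / (TP + TN + FP + FN) * 100
= (100 + 91) / (100 + 91 + 24 + 23)
= 191 / 238
= 0.8025
= 80.3%

80.3


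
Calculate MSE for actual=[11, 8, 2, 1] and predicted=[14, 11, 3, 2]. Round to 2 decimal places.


Differences: [-3, -3, -1, -1]
Squared errors: [9, 9, 1, 1]
Sum of squared errors = 20
MSE = 20 / 4 = 5.00

5.00


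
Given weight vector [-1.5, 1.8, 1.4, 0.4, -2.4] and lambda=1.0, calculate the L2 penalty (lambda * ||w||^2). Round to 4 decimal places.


Squaring each weight:
(-1.5)^2 = 2.25
1.8^2 = 3.24
1.4^2 = 1.96
0.4^2 = 0.16
(-2.4)^2 = 5.76
Sum of squares = 13.37
Penalty = 1.0 * 13.37 = 13.3700

13.3700


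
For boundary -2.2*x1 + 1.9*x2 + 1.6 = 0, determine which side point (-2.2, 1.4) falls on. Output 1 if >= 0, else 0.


Compute -2.2 * -2.2 + 1.9 * 1.4 + 1.6
= 4.84 + 2.66 + 1.6
= 9.1
Since 9.1 >= 0, the point is on the positive side.

1


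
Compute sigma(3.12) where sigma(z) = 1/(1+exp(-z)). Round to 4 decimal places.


sigmoid(z) = 1 / (1 + exp(-z))
exp(-(3.12)) = exp(-3.12) = 0.0442
1 + 0.0442 = 1.0442
1 / 1.0442 = 0.9577

0.9577


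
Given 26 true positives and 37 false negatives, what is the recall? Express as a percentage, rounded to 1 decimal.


Recall = TP / (TP + FN) * 100
= 26 / (26 + 37)
= 26 / 63
= 0.4127
= 41.3%

41.3


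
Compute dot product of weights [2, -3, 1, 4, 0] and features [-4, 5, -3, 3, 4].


Element-wise products:
2 * -4 = -8
-3 * 5 = -15
1 * -3 = -3
4 * 3 = 12
0 * 4 = 0
Sum = -8 + -15 + -3 + 12 + 0
= -14

-14


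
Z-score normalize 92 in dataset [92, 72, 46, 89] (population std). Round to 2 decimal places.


Mean = (92 + 72 + 46 + 89) / 4 = 74.75
Variance = sum((x_i - mean)^2) / n = 333.6875
Std = sqrt(333.6875) = 18.2671
Z = (x - mean) / std
= (92 - 74.75) / 18.2671
= 17.25 / 18.2671
= 0.94

0.94


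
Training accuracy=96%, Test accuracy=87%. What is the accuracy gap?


Gap = train_accuracy - test_accuracy
= 96 - 87
= 9%
This moderate gap may indicate mild overfitting.

9


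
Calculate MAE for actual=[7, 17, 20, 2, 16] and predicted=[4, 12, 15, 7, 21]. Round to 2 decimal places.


Absolute errors: [3, 5, 5, 5, 5]
Sum of absolute errors = 23
MAE = 23 / 5 = 4.60

4.60


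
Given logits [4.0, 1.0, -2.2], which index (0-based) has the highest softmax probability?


Softmax is a monotonic transformation, so it preserves the argmax.
We need to find the index of the maximum logit.
Index 0: 4.0
Index 1: 1.0
Index 2: -2.2
Maximum logit = 4.0 at index 0

0


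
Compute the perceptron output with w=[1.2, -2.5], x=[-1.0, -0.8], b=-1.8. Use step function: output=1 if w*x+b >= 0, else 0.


z = w . x + b
= 1.2*-1.0 + -2.5*-0.8 + -1.8
= -1.2 + 2.0 + -1.8
= 0.8 + -1.8
= -1.0
Since z = -1.0 < 0, output = 0

0


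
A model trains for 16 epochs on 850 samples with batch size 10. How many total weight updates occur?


Iterations per epoch = 850 / 10 = 85
Total updates = iterations_per_epoch * epochs
= 85 * 16
= 1360

1360


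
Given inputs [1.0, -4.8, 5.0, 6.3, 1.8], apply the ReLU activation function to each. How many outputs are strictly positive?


ReLU(x) = max(0, x) for each element:
ReLU(1.0) = 1.0
ReLU(-4.8) = 0
ReLU(5.0) = 5.0
ReLU(6.3) = 6.3
ReLU(1.8) = 1.8
Active neurons (>0): 4

4


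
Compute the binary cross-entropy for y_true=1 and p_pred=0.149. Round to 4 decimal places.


For y=1: Loss = -log(p)
= -log(0.149)
= -(-1.9038)
= 1.9038

1.9038


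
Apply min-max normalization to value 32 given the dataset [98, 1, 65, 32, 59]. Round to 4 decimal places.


Min = 1, Max = 98
Range = 98 - 1 = 97
Scaled = (x - min) / (max - min)
= (32 - 1) / 97
= 31 / 97
= 0.3196

0.3196


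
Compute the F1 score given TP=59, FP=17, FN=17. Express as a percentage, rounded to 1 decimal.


Precision = TP / (TP + FP) = 59 / 76 = 0.7763
Recall = TP / (TP + FN) = 59 / 76 = 0.7763
F1 = 2 * P * R / (P + R)
= 2 * 0.7763 * 0.7763 / (0.7763 + 0.7763)
= 1.2053 / 1.5526
= 0.7763
As percentage: 77.6%

77.6


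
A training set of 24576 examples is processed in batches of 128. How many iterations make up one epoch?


Iterations per epoch = dataset_size / batch_size
= 24576 / 128
= 192

192


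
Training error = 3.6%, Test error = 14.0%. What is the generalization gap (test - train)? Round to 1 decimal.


Generalization gap = test_error - train_error
= 14.0 - 3.6
= 10.4%
A large gap suggests overfitting.

10.4


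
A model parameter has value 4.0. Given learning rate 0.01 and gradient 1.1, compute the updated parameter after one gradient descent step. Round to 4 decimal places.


w_new = w_old - lr * gradient
= 4.0 - 0.01 * 1.1
= 4.0 - (0.011)
= 3.9890

3.9890


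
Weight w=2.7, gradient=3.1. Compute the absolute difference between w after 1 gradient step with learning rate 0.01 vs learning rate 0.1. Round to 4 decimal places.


With lr=0.01: w_new = 2.7 - 0.01 * 3.1 = 2.669
With lr=0.1: w_new = 2.7 - 0.1 * 3.1 = 2.39
Absolute difference = |2.669 - 2.39|
= 0.2790

0.2790


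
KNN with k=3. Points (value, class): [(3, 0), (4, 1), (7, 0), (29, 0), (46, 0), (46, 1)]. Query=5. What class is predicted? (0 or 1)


Distances from query 5:
Point 4 (class 1): distance = 1
Point 3 (class 0): distance = 2
Point 7 (class 0): distance = 2
K=3 nearest neighbors: classes = [1, 0, 0]
Votes for class 1: 1 / 3
Majority vote => class 0

0


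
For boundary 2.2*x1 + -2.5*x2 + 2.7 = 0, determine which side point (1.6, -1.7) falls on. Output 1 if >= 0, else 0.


Compute 2.2 * 1.6 + -2.5 * -1.7 + 2.7
= 3.52 + 4.25 + 2.7
= 10.47
Since 10.47 >= 0, the point is on the positive side.

1


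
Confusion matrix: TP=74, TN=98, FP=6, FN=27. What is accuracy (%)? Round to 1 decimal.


Accuracy = (TP + TN) / (TP + TN + FP + FN) * 100
= (74 + 98) / (74 + 98 + 6 + 27)
= 172 / 205
= 0.839
= 83.9%

83.9


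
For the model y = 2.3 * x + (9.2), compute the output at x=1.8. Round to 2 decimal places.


y = 2.3 * 1.8 + (9.2)
= 4.14 + (9.2)
= 13.34

13.34


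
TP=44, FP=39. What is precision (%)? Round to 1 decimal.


Precision = TP / (TP + FP) * 100
= 44 / (44 + 39)
= 44 / 83
= 0.5301
= 53.0%

53.0


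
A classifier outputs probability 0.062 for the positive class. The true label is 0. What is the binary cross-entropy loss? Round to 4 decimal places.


For y=0: Loss = -log(1-p)
= -log(1 - 0.062)
= -log(0.938)
= -(-0.064)
= 0.0640

0.0640


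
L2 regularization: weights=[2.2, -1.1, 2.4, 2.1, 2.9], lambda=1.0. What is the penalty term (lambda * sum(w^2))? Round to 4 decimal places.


Squaring each weight:
2.2^2 = 4.84
(-1.1)^2 = 1.21
2.4^2 = 5.76
2.1^2 = 4.41
2.9^2 = 8.41
Sum of squares = 24.63
Penalty = 1.0 * 24.63 = 24.6300

24.6300


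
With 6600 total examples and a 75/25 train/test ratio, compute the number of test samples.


Train samples = 6600 * 75% = 4950
Test samples = 6600 - 4950
= 1650

1650


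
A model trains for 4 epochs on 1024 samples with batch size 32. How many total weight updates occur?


Iterations per epoch = 1024 / 32 = 32
Total updates = iterations_per_epoch * epochs
= 32 * 4
= 128

128


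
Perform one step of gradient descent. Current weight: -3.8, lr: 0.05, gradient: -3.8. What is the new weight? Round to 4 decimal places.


w_new = w_old - lr * gradient
= -3.8 - 0.05 * -3.8
= -3.8 - (-0.19)
= -3.6100

-3.6100


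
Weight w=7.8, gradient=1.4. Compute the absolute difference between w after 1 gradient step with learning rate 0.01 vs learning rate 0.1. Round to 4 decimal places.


With lr=0.01: w_new = 7.8 - 0.01 * 1.4 = 7.786
With lr=0.1: w_new = 7.8 - 0.1 * 1.4 = 7.66
Absolute difference = |7.786 - 7.66|
= 0.1260

0.1260


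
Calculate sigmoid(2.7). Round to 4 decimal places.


sigmoid(z) = 1 / (1 + exp(-z))
exp(-(2.7)) = exp(-2.7) = 0.0672
1 + 0.0672 = 1.0672
1 / 1.0672 = 0.9370

0.9370


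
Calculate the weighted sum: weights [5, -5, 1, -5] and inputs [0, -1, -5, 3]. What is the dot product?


Element-wise products:
5 * 0 = 0
-5 * -1 = 5
1 * -5 = -5
-5 * 3 = -15
Sum = 0 + 5 + -5 + -15
= -15

-15


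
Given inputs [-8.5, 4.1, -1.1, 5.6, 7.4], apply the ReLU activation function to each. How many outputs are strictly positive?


ReLU(x) = max(0, x) for each element:
ReLU(-8.5) = 0
ReLU(4.1) = 4.1
ReLU(-1.1) = 0
ReLU(5.6) = 5.6
ReLU(7.4) = 7.4
Active neurons (>0): 3

3


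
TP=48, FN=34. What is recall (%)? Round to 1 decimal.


Recall = TP / (TP + FN) * 100
= 48 / (48 + 34)
= 48 / 82
= 0.5854
= 58.5%

58.5


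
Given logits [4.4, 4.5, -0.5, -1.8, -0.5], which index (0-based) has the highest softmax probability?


Softmax is a monotonic transformation, so it preserves the argmax.
We need to find the index of the maximum logit.
Index 0: 4.4
Index 1: 4.5
Index 2: -0.5
Index 3: -1.8
Index 4: -0.5
Maximum logit = 4.5 at index 1

1


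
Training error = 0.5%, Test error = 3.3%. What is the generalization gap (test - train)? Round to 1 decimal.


Generalization gap = test_error - train_error
= 3.3 - 0.5
= 2.8%
A moderate gap.

2.8


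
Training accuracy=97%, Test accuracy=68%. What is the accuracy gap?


Gap = train_accuracy - test_accuracy
= 97 - 68
= 29%
This large gap strongly indicates overfitting.

29


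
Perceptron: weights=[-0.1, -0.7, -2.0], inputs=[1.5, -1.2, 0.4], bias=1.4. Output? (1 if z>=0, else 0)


z = w . x + b
= -0.1*1.5 + -0.7*-1.2 + -2.0*0.4 + 1.4
= -0.15 + 0.84 + -0.8 + 1.4
= -0.11 + 1.4
= 1.29
Since z = 1.29 >= 0, output = 1

1


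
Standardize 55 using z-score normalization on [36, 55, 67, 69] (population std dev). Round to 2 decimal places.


Mean = (36 + 55 + 67 + 69) / 4 = 56.75
Variance = sum((x_i - mean)^2) / n = 172.1875
Std = sqrt(172.1875) = 13.122
Z = (x - mean) / std
= (55 - 56.75) / 13.122
= -1.75 / 13.122
= -0.13

-0.13


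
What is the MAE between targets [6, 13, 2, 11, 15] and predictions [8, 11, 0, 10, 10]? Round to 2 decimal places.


Absolute errors: [2, 2, 2, 1, 5]
Sum of absolute errors = 12
MAE = 12 / 5 = 2.40

2.40


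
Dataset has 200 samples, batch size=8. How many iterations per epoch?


Iterations per epoch = dataset_size / batch_size
= 200 / 8
= 25

25


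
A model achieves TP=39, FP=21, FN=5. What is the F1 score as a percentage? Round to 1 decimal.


Precision = TP / (TP + FP) = 39 / 60 = 0.65
Recall = TP / (TP + FN) = 39 / 44 = 0.8864
F1 = 2 * P * R / (P + R)
= 2 * 0.65 * 0.8864 / (0.65 + 0.8864)
= 1.1523 / 1.5364
= 0.75
As percentage: 75.0%

75.0


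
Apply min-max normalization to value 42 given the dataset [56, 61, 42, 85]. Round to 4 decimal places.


Min = 42, Max = 85
Range = 85 - 42 = 43
Scaled = (x - min) / (max - min)
= (42 - 42) / 43
= 0 / 43
= 0.0000

0.0000


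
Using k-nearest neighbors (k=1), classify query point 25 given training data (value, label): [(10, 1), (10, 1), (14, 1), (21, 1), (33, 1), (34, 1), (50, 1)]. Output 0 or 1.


Distances from query 25:
Point 21 (class 1): distance = 4
K=1 nearest neighbors: classes = [1]
Votes for class 1: 1 / 1
Majority vote => class 1

1


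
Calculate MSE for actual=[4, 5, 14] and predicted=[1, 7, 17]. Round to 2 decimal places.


Differences: [3, -2, -3]
Squared errors: [9, 4, 9]
Sum of squared errors = 22
MSE = 22 / 3 = 7.33

7.33


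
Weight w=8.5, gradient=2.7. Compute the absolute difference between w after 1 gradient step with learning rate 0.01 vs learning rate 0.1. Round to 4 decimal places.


With lr=0.01: w_new = 8.5 - 0.01 * 2.7 = 8.473
With lr=0.1: w_new = 8.5 - 0.1 * 2.7 = 8.23
Absolute difference = |8.473 - 8.23|
= 0.2430

0.2430


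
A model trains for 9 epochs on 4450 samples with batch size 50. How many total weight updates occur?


Iterations per epoch = 4450 / 50 = 89
Total updates = iterations_per_epoch * epochs
= 89 * 9
= 801

801


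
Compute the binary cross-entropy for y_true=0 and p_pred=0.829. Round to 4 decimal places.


For y=0: Loss = -log(1-p)
= -log(1 - 0.829)
= -log(0.171)
= -(-1.7661)
= 1.7661

1.7661


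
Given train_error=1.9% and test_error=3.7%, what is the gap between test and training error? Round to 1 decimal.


Generalization gap = test_error - train_error
= 3.7 - 1.9
= 1.8%
A small gap suggests good generalization.

1.8


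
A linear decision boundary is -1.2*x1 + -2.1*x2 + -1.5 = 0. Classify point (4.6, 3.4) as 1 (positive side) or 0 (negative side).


Compute -1.2 * 4.6 + -2.1 * 3.4 + -1.5
= -5.52 + -7.14 + -1.5
= -14.16
Since -14.16 < 0, the point is on the negative side.

0


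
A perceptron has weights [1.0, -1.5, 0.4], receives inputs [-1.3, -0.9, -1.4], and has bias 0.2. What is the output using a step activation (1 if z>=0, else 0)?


z = w . x + b
= 1.0*-1.3 + -1.5*-0.9 + 0.4*-1.4 + 0.2
= -1.3 + 1.35 + -0.56 + 0.2
= -0.51 + 0.2
= -0.31
Since z = -0.31 < 0, output = 0

0
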